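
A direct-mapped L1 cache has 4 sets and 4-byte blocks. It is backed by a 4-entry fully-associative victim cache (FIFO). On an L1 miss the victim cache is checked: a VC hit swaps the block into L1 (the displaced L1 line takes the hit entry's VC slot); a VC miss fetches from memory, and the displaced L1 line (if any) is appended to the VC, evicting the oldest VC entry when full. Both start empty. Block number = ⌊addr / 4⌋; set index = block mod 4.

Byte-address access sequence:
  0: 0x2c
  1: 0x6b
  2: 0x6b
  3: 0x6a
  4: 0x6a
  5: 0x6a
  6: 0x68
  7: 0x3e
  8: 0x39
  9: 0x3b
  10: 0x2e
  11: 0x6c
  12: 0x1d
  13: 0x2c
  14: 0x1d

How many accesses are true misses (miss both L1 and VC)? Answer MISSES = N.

  [0] addr=0x2c blk=11 s=3: MISS | VC []
  [1] addr=0x6b blk=26 s=2: MISS | VC []
  [2] addr=0x6b blk=26 s=2: L1-HIT | VC []
  [3] addr=0x6a blk=26 s=2: L1-HIT | VC []
  [4] addr=0x6a blk=26 s=2: L1-HIT | VC []
  [5] addr=0x6a blk=26 s=2: L1-HIT | VC []
  [6] addr=0x68 blk=26 s=2: L1-HIT | VC []
  [7] addr=0x3e blk=15 s=3: MISS | VC [11]
  [8] addr=0x39 blk=14 s=2: MISS | VC [11, 26]
  [9] addr=0x3b blk=14 s=2: L1-HIT | VC [11, 26]
  [10] addr=0x2e blk=11 s=3: VC-HIT | VC [15, 26]
  [11] addr=0x6c blk=27 s=3: MISS | VC [15, 26, 11]
  [12] addr=0x1d blk=7 s=3: MISS | VC [15, 26, 11, 27]
  [13] addr=0x2c blk=11 s=3: VC-HIT | VC [15, 26, 7, 27]
  [14] addr=0x1d blk=7 s=3: VC-HIT | VC [15, 26, 11, 27]

MISSES = 6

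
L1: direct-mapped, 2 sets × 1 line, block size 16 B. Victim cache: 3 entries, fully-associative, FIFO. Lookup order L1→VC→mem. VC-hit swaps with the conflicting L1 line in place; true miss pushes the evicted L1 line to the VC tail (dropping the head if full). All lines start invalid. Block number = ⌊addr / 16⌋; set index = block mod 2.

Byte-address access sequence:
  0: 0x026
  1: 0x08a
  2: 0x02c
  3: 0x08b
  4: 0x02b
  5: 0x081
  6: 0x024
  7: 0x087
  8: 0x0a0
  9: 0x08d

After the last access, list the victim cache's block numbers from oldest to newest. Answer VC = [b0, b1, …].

VC = [2, 10]

0: 0x26 (blk 2, set 0) → MISS  vc=[]
1: 0x8a (blk 8, set 0) → MISS  vc=[2]
2: 0x2c (blk 2, set 0) → VC-HIT  vc=[8]
3: 0x8b (blk 8, set 0) → VC-HIT  vc=[2]
4: 0x2b (blk 2, set 0) → VC-HIT  vc=[8]
5: 0x81 (blk 8, set 0) → VC-HIT  vc=[2]
6: 0x24 (blk 2, set 0) → VC-HIT  vc=[8]
7: 0x87 (blk 8, set 0) → VC-HIT  vc=[2]
8: 0xa0 (blk 10, set 0) → MISS  vc=[2, 8]
9: 0x8d (blk 8, set 0) → VC-HIT  vc=[2, 10]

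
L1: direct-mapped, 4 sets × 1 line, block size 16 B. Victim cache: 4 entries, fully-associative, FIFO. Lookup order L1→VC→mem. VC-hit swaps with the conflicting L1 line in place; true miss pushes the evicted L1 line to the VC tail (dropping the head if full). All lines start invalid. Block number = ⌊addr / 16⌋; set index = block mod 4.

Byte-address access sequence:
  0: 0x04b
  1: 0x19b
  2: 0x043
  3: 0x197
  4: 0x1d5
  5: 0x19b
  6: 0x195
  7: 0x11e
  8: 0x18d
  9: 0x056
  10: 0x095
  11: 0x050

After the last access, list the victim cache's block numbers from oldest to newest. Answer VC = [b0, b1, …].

VC = [25, 4, 17, 9]

#0 0x4b→b4/s0 MISS; vc=[]
#1 0x19b→b25/s1 MISS; vc=[]
#2 0x43→b4/s0 L1-HIT; vc=[]
#3 0x197→b25/s1 L1-HIT; vc=[]
#4 0x1d5→b29/s1 MISS; vc=[25]
#5 0x19b→b25/s1 VC-HIT; vc=[29]
#6 0x195→b25/s1 L1-HIT; vc=[29]
#7 0x11e→b17/s1 MISS; vc=[29,25]
#8 0x18d→b24/s0 MISS; vc=[29,25,4]
#9 0x56→b5/s1 MISS; vc=[29,25,4,17]
#10 0x95→b9/s1 MISS; vc=[25,4,17,5]
#11 0x50→b5/s1 VC-HIT; vc=[25,4,17,9]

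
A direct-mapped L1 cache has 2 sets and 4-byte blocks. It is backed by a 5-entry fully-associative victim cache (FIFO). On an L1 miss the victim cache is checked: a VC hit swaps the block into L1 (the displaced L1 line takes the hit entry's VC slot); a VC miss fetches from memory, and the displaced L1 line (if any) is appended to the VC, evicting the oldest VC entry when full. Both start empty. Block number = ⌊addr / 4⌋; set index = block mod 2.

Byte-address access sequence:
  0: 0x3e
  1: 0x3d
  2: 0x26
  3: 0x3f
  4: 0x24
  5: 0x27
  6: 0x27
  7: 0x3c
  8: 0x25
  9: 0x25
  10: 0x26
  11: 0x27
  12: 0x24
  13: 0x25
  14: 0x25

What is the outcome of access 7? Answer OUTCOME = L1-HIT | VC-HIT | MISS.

0: 0x3e (blk 15, set 1) → MISS  vc=[]
1: 0x3d (blk 15, set 1) → L1-HIT  vc=[]
2: 0x26 (blk 9, set 1) → MISS  vc=[15]
3: 0x3f (blk 15, set 1) → VC-HIT  vc=[9]
4: 0x24 (blk 9, set 1) → VC-HIT  vc=[15]
5: 0x27 (blk 9, set 1) → L1-HIT  vc=[15]
6: 0x27 (blk 9, set 1) → L1-HIT  vc=[15]
7: 0x3c (blk 15, set 1) → VC-HIT  vc=[9]
8: 0x25 (blk 9, set 1) → VC-HIT  vc=[15]
9: 0x25 (blk 9, set 1) → L1-HIT  vc=[15]
10: 0x26 (blk 9, set 1) → L1-HIT  vc=[15]
11: 0x27 (blk 9, set 1) → L1-HIT  vc=[15]
12: 0x24 (blk 9, set 1) → L1-HIT  vc=[15]
13: 0x25 (blk 9, set 1) → L1-HIT  vc=[15]
14: 0x25 (blk 9, set 1) → L1-HIT  vc=[15]

OUTCOME = VC-HIT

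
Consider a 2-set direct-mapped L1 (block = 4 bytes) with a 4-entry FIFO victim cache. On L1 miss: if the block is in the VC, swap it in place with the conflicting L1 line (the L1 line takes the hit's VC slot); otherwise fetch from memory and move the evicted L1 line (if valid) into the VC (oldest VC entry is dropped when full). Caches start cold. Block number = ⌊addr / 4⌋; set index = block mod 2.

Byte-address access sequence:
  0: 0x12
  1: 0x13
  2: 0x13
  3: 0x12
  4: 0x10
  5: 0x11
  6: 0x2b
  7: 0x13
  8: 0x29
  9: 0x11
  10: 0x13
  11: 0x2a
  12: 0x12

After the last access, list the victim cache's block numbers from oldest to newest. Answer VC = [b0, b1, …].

VC = [10]

0: 0x12 (blk 4, set 0) → MISS  vc=[]
1: 0x13 (blk 4, set 0) → L1-HIT  vc=[]
2: 0x13 (blk 4, set 0) → L1-HIT  vc=[]
3: 0x12 (blk 4, set 0) → L1-HIT  vc=[]
4: 0x10 (blk 4, set 0) → L1-HIT  vc=[]
5: 0x11 (blk 4, set 0) → L1-HIT  vc=[]
6: 0x2b (blk 10, set 0) → MISS  vc=[4]
7: 0x13 (blk 4, set 0) → VC-HIT  vc=[10]
8: 0x29 (blk 10, set 0) → VC-HIT  vc=[4]
9: 0x11 (blk 4, set 0) → VC-HIT  vc=[10]
10: 0x13 (blk 4, set 0) → L1-HIT  vc=[10]
11: 0x2a (blk 10, set 0) → VC-HIT  vc=[4]
12: 0x12 (blk 4, set 0) → VC-HIT  vc=[10]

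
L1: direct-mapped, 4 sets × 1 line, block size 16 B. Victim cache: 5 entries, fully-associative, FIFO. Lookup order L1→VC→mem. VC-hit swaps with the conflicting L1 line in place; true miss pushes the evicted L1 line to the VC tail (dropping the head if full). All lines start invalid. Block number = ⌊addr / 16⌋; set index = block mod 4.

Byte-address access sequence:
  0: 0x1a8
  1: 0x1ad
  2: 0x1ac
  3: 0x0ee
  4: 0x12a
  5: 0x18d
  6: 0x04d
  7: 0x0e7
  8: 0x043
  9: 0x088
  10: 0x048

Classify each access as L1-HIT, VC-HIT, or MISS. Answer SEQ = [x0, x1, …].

SEQ = [MISS, L1-HIT, L1-HIT, MISS, MISS, MISS, MISS, VC-HIT, L1-HIT, MISS, VC-HIT]

  [0] addr=0x1a8 blk=26 s=2: MISS | VC []
  [1] addr=0x1ad blk=26 s=2: L1-HIT | VC []
  [2] addr=0x1ac blk=26 s=2: L1-HIT | VC []
  [3] addr=0xee blk=14 s=2: MISS | VC [26]
  [4] addr=0x12a blk=18 s=2: MISS | VC [26, 14]
  [5] addr=0x18d blk=24 s=0: MISS | VC [26, 14]
  [6] addr=0x4d blk=4 s=0: MISS | VC [26, 14, 24]
  [7] addr=0xe7 blk=14 s=2: VC-HIT | VC [26, 18, 24]
  [8] addr=0x43 blk=4 s=0: L1-HIT | VC [26, 18, 24]
  [9] addr=0x88 blk=8 s=0: MISS | VC [26, 18, 24, 4]
  [10] addr=0x48 blk=4 s=0: VC-HIT | VC [26, 18, 24, 8]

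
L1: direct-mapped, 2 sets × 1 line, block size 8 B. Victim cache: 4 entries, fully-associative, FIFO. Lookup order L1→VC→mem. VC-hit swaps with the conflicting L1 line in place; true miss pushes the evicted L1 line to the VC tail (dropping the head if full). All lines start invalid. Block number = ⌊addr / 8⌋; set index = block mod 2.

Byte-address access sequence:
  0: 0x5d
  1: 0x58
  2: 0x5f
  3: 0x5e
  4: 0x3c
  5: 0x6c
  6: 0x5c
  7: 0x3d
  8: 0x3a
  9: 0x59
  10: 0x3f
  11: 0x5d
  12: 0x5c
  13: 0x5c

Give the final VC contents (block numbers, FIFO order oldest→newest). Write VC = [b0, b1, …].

#0 0x5d→b11/s1 MISS; vc=[]
#1 0x58→b11/s1 L1-HIT; vc=[]
#2 0x5f→b11/s1 L1-HIT; vc=[]
#3 0x5e→b11/s1 L1-HIT; vc=[]
#4 0x3c→b7/s1 MISS; vc=[11]
#5 0x6c→b13/s1 MISS; vc=[11,7]
#6 0x5c→b11/s1 VC-HIT; vc=[13,7]
#7 0x3d→b7/s1 VC-HIT; vc=[13,11]
#8 0x3a→b7/s1 L1-HIT; vc=[13,11]
#9 0x59→b11/s1 VC-HIT; vc=[13,7]
#10 0x3f→b7/s1 VC-HIT; vc=[13,11]
#11 0x5d→b11/s1 VC-HIT; vc=[13,7]
#12 0x5c→b11/s1 L1-HIT; vc=[13,7]
#13 0x5c→b11/s1 L1-HIT; vc=[13,7]

VC = [13, 7]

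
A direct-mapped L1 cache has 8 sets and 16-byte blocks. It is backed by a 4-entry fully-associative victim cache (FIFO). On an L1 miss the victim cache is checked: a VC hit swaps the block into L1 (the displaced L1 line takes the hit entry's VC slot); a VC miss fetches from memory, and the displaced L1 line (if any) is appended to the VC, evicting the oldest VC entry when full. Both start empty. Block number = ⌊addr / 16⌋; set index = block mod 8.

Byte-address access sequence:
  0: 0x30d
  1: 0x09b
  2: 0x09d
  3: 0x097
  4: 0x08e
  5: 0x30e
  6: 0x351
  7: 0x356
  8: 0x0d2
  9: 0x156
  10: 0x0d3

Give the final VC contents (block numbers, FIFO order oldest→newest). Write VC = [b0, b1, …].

0: 0x30d (blk 48, set 0) → MISS  vc=[]
1: 0x9b (blk 9, set 1) → MISS  vc=[]
2: 0x9d (blk 9, set 1) → L1-HIT  vc=[]
3: 0x97 (blk 9, set 1) → L1-HIT  vc=[]
4: 0x8e (blk 8, set 0) → MISS  vc=[48]
5: 0x30e (blk 48, set 0) → VC-HIT  vc=[8]
6: 0x351 (blk 53, set 5) → MISS  vc=[8]
7: 0x356 (blk 53, set 5) → L1-HIT  vc=[8]
8: 0xd2 (blk 13, set 5) → MISS  vc=[8, 53]
9: 0x156 (blk 21, set 5) → MISS  vc=[8, 53, 13]
10: 0xd3 (blk 13, set 5) → VC-HIT  vc=[8, 53, 21]

VC = [8, 53, 21]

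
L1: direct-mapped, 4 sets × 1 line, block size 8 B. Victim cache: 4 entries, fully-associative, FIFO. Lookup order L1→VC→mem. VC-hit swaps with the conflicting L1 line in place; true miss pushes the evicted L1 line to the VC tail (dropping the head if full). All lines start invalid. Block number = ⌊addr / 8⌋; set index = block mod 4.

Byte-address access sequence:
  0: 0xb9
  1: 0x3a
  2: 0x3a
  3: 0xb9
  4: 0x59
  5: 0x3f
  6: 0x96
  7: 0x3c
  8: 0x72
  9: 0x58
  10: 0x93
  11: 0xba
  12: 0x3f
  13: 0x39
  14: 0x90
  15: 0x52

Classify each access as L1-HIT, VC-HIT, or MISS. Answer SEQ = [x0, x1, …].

SEQ = [MISS, MISS, L1-HIT, VC-HIT, MISS, VC-HIT, MISS, L1-HIT, MISS, VC-HIT, VC-HIT, VC-HIT, VC-HIT, L1-HIT, L1-HIT, MISS]

0: 0xb9 (blk 23, set 3) → MISS  vc=[]
1: 0x3a (blk 7, set 3) → MISS  vc=[23]
2: 0x3a (blk 7, set 3) → L1-HIT  vc=[23]
3: 0xb9 (blk 23, set 3) → VC-HIT  vc=[7]
4: 0x59 (blk 11, set 3) → MISS  vc=[7, 23]
5: 0x3f (blk 7, set 3) → VC-HIT  vc=[11, 23]
6: 0x96 (blk 18, set 2) → MISS  vc=[11, 23]
7: 0x3c (blk 7, set 3) → L1-HIT  vc=[11, 23]
8: 0x72 (blk 14, set 2) → MISS  vc=[11, 23, 18]
9: 0x58 (blk 11, set 3) → VC-HIT  vc=[7, 23, 18]
10: 0x93 (blk 18, set 2) → VC-HIT  vc=[7, 23, 14]
11: 0xba (blk 23, set 3) → VC-HIT  vc=[7, 11, 14]
12: 0x3f (blk 7, set 3) → VC-HIT  vc=[23, 11, 14]
13: 0x39 (blk 7, set 3) → L1-HIT  vc=[23, 11, 14]
14: 0x90 (blk 18, set 2) → L1-HIT  vc=[23, 11, 14]
15: 0x52 (blk 10, set 2) → MISS  vc=[23, 11, 14, 18]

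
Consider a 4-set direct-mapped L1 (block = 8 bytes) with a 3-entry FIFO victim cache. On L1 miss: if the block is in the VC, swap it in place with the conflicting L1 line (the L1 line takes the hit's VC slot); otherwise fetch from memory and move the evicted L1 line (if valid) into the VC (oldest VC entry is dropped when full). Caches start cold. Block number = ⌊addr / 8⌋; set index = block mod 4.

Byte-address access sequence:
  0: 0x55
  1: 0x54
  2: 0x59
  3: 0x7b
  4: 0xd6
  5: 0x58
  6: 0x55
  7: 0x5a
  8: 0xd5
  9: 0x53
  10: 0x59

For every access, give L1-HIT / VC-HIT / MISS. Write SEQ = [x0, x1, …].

SEQ = [MISS, L1-HIT, MISS, MISS, MISS, VC-HIT, VC-HIT, L1-HIT, VC-HIT, VC-HIT, L1-HIT]

  [0] addr=0x55 blk=10 s=2: MISS | VC []
  [1] addr=0x54 blk=10 s=2: L1-HIT | VC []
  [2] addr=0x59 blk=11 s=3: MISS | VC []
  [3] addr=0x7b blk=15 s=3: MISS | VC [11]
  [4] addr=0xd6 blk=26 s=2: MISS | VC [11, 10]
  [5] addr=0x58 blk=11 s=3: VC-HIT | VC [15, 10]
  [6] addr=0x55 blk=10 s=2: VC-HIT | VC [15, 26]
  [7] addr=0x5a blk=11 s=3: L1-HIT | VC [15, 26]
  [8] addr=0xd5 blk=26 s=2: VC-HIT | VC [15, 10]
  [9] addr=0x53 blk=10 s=2: VC-HIT | VC [15, 26]
  [10] addr=0x59 blk=11 s=3: L1-HIT | VC [15, 26]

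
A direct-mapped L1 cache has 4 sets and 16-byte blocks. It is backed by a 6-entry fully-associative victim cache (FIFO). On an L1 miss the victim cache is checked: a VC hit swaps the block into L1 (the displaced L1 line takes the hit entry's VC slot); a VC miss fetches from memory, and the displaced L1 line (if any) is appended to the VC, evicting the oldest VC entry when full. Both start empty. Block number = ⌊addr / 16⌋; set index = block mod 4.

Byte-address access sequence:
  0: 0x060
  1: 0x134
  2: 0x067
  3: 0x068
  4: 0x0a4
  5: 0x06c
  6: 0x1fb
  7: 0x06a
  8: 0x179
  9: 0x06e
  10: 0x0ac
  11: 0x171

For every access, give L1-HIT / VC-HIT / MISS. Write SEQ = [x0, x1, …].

#0 0x60→b6/s2 MISS; vc=[]
#1 0x134→b19/s3 MISS; vc=[]
#2 0x67→b6/s2 L1-HIT; vc=[]
#3 0x68→b6/s2 L1-HIT; vc=[]
#4 0xa4→b10/s2 MISS; vc=[6]
#5 0x6c→b6/s2 VC-HIT; vc=[10]
#6 0x1fb→b31/s3 MISS; vc=[10,19]
#7 0x6a→b6/s2 L1-HIT; vc=[10,19]
#8 0x179→b23/s3 MISS; vc=[10,19,31]
#9 0x6e→b6/s2 L1-HIT; vc=[10,19,31]
#10 0xac→b10/s2 VC-HIT; vc=[6,19,31]
#11 0x171→b23/s3 L1-HIT; vc=[6,19,31]

SEQ = [MISS, MISS, L1-HIT, L1-HIT, MISS, VC-HIT, MISS, L1-HIT, MISS, L1-HIT, VC-HIT, L1-HIT]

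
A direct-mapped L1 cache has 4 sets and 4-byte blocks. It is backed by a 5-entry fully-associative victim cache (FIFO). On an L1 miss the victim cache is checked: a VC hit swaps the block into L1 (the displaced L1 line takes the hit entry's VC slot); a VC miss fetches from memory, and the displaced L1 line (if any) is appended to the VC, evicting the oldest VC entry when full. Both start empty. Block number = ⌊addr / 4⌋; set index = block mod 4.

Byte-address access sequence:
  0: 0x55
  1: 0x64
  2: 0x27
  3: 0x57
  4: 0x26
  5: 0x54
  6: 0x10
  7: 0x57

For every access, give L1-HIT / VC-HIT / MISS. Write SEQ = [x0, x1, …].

SEQ = [MISS, MISS, MISS, VC-HIT, VC-HIT, VC-HIT, MISS, L1-HIT]

#0 0x55→b21/s1 MISS; vc=[]
#1 0x64→b25/s1 MISS; vc=[21]
#2 0x27→b9/s1 MISS; vc=[21,25]
#3 0x57→b21/s1 VC-HIT; vc=[9,25]
#4 0x26→b9/s1 VC-HIT; vc=[21,25]
#5 0x54→b21/s1 VC-HIT; vc=[9,25]
#6 0x10→b4/s0 MISS; vc=[9,25]
#7 0x57→b21/s1 L1-HIT; vc=[9,25]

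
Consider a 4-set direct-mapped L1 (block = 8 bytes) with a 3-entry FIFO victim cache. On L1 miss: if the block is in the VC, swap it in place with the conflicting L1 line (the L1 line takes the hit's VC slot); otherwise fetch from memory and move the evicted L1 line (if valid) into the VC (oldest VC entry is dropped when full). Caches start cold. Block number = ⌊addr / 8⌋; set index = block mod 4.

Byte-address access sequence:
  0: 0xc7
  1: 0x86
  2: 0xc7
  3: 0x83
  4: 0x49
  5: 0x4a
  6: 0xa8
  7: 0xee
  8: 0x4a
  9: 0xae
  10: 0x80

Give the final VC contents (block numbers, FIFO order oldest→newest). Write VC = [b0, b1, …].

  [0] addr=0xc7 blk=24 s=0: MISS | VC []
  [1] addr=0x86 blk=16 s=0: MISS | VC [24]
  [2] addr=0xc7 blk=24 s=0: VC-HIT | VC [16]
  [3] addr=0x83 blk=16 s=0: VC-HIT | VC [24]
  [4] addr=0x49 blk=9 s=1: MISS | VC [24]
  [5] addr=0x4a blk=9 s=1: L1-HIT | VC [24]
  [6] addr=0xa8 blk=21 s=1: MISS | VC [24, 9]
  [7] addr=0xee blk=29 s=1: MISS | VC [24, 9, 21]
  [8] addr=0x4a blk=9 s=1: VC-HIT | VC [24, 29, 21]
  [9] addr=0xae blk=21 s=1: VC-HIT | VC [24, 29, 9]
  [10] addr=0x80 blk=16 s=0: L1-HIT | VC [24, 29, 9]

VC = [24, 29, 9]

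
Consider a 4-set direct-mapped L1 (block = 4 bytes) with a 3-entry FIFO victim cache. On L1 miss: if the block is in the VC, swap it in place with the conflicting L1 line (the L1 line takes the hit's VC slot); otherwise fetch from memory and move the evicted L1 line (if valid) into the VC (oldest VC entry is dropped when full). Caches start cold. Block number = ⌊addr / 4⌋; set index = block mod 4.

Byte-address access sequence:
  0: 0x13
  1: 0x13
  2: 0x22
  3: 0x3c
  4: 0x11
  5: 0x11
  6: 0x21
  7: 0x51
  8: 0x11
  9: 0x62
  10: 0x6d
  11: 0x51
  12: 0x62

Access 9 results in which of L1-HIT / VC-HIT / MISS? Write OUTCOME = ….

  [0] addr=0x13 blk=4 s=0: MISS | VC []
  [1] addr=0x13 blk=4 s=0: L1-HIT | VC []
  [2] addr=0x22 blk=8 s=0: MISS | VC [4]
  [3] addr=0x3c blk=15 s=3: MISS | VC [4]
  [4] addr=0x11 blk=4 s=0: VC-HIT | VC [8]
  [5] addr=0x11 blk=4 s=0: L1-HIT | VC [8]
  [6] addr=0x21 blk=8 s=0: VC-HIT | VC [4]
  [7] addr=0x51 blk=20 s=0: MISS | VC [4, 8]
  [8] addr=0x11 blk=4 s=0: VC-HIT | VC [20, 8]
  [9] addr=0x62 blk=24 s=0: MISS | VC [20, 8, 4]
  [10] addr=0x6d blk=27 s=3: MISS | VC [8, 4, 15]
  [11] addr=0x51 blk=20 s=0: MISS | VC [4, 15, 24]
  [12] addr=0x62 blk=24 s=0: VC-HIT | VC [4, 15, 20]

OUTCOME = MISS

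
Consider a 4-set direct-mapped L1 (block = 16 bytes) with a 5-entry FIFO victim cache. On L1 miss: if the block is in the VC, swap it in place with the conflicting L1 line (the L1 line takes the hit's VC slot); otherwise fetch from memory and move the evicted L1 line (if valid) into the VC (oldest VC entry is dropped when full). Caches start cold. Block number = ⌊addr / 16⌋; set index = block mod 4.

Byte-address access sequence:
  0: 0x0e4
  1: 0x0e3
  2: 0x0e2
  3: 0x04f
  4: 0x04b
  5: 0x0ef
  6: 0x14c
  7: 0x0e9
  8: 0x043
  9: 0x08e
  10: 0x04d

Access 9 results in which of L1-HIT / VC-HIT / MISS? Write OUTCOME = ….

0: 0xe4 (blk 14, set 2) → MISS  vc=[]
1: 0xe3 (blk 14, set 2) → L1-HIT  vc=[]
2: 0xe2 (blk 14, set 2) → L1-HIT  vc=[]
3: 0x4f (blk 4, set 0) → MISS  vc=[]
4: 0x4b (blk 4, set 0) → L1-HIT  vc=[]
5: 0xef (blk 14, set 2) → L1-HIT  vc=[]
6: 0x14c (blk 20, set 0) → MISS  vc=[4]
7: 0xe9 (blk 14, set 2) → L1-HIT  vc=[4]
8: 0x43 (blk 4, set 0) → VC-HIT  vc=[20]
9: 0x8e (blk 8, set 0) → MISS  vc=[20, 4]
10: 0x4d (blk 4, set 0) → VC-HIT  vc=[20, 8]

OUTCOME = MISS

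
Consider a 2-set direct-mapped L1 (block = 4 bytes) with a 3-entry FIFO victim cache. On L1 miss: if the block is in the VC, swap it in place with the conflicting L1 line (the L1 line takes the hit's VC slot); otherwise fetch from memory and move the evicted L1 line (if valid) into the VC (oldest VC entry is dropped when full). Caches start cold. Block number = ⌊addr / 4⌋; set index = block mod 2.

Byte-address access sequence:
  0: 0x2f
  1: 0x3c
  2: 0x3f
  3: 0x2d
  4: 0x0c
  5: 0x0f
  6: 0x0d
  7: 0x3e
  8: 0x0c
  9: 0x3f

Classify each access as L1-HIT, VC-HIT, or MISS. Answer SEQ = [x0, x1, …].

#0 0x2f→b11/s1 MISS; vc=[]
#1 0x3c→b15/s1 MISS; vc=[11]
#2 0x3f→b15/s1 L1-HIT; vc=[11]
#3 0x2d→b11/s1 VC-HIT; vc=[15]
#4 0xc→b3/s1 MISS; vc=[15,11]
#5 0xf→b3/s1 L1-HIT; vc=[15,11]
#6 0xd→b3/s1 L1-HIT; vc=[15,11]
#7 0x3e→b15/s1 VC-HIT; vc=[3,11]
#8 0xc→b3/s1 VC-HIT; vc=[15,11]
#9 0x3f→b15/s1 VC-HIT; vc=[3,11]

SEQ = [MISS, MISS, L1-HIT, VC-HIT, MISS, L1-HIT, L1-HIT, VC-HIT, VC-HIT, VC-HIT]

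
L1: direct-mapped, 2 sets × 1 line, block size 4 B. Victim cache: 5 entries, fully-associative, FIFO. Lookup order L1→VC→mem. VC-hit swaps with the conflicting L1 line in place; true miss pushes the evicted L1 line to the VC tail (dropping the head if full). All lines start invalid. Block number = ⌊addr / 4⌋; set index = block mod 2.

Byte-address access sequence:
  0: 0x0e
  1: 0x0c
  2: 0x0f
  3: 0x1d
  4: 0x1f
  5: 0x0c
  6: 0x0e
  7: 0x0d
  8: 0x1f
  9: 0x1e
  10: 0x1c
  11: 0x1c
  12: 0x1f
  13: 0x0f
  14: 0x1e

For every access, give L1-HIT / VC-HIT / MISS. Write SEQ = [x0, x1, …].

  [0] addr=0xe blk=3 s=1: MISS | VC []
  [1] addr=0xc blk=3 s=1: L1-HIT | VC []
  [2] addr=0xf blk=3 s=1: L1-HIT | VC []
  [3] addr=0x1d blk=7 s=1: MISS | VC [3]
  [4] addr=0x1f blk=7 s=1: L1-HIT | VC [3]
  [5] addr=0xc blk=3 s=1: VC-HIT | VC [7]
  [6] addr=0xe blk=3 s=1: L1-HIT | VC [7]
  [7] addr=0xd blk=3 s=1: L1-HIT | VC [7]
  [8] addr=0x1f blk=7 s=1: VC-HIT | VC [3]
  [9] addr=0x1e blk=7 s=1: L1-HIT | VC [3]
  [10] addr=0x1c blk=7 s=1: L1-HIT | VC [3]
  [11] addr=0x1c blk=7 s=1: L1-HIT | VC [3]
  [12] addr=0x1f blk=7 s=1: L1-HIT | VC [3]
  [13] addr=0xf blk=3 s=1: VC-HIT | VC [7]
  [14] addr=0x1e blk=7 s=1: VC-HIT | VC [3]

SEQ = [MISS, L1-HIT, L1-HIT, MISS, L1-HIT, VC-HIT, L1-HIT, L1-HIT, VC-HIT, L1-HIT, L1-HIT, L1-HIT, L1-HIT, VC-HIT, VC-HIT]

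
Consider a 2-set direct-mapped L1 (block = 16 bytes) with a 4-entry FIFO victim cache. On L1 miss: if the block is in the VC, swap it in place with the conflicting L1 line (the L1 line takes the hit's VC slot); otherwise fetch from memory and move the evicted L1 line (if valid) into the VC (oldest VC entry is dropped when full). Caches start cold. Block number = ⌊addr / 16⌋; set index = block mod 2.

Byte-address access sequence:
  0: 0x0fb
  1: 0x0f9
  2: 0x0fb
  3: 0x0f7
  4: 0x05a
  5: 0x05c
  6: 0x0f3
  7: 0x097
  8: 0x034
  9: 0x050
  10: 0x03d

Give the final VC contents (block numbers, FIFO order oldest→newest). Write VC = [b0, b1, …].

VC = [5, 15, 9]

  [0] addr=0xfb blk=15 s=1: MISS | VC []
  [1] addr=0xf9 blk=15 s=1: L1-HIT | VC []
  [2] addr=0xfb blk=15 s=1: L1-HIT | VC []
  [3] addr=0xf7 blk=15 s=1: L1-HIT | VC []
  [4] addr=0x5a blk=5 s=1: MISS | VC [15]
  [5] addr=0x5c blk=5 s=1: L1-HIT | VC [15]
  [6] addr=0xf3 blk=15 s=1: VC-HIT | VC [5]
  [7] addr=0x97 blk=9 s=1: MISS | VC [5, 15]
  [8] addr=0x34 blk=3 s=1: MISS | VC [5, 15, 9]
  [9] addr=0x50 blk=5 s=1: VC-HIT | VC [3, 15, 9]
  [10] addr=0x3d blk=3 s=1: VC-HIT | VC [5, 15, 9]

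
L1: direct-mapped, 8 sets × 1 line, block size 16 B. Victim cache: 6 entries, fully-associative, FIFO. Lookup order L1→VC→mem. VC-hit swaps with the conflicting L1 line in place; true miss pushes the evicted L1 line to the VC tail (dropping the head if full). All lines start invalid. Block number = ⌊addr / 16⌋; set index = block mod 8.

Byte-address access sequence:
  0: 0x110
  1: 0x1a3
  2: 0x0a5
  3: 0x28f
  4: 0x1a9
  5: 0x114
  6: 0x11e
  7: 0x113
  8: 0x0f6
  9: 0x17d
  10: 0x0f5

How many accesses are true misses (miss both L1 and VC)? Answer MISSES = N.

  [0] addr=0x110 blk=17 s=1: MISS | VC []
  [1] addr=0x1a3 blk=26 s=2: MISS | VC []
  [2] addr=0xa5 blk=10 s=2: MISS | VC [26]
  [3] addr=0x28f blk=40 s=0: MISS | VC [26]
  [4] addr=0x1a9 blk=26 s=2: VC-HIT | VC [10]
  [5] addr=0x114 blk=17 s=1: L1-HIT | VC [10]
  [6] addr=0x11e blk=17 s=1: L1-HIT | VC [10]
  [7] addr=0x113 blk=17 s=1: L1-HIT | VC [10]
  [8] addr=0xf6 blk=15 s=7: MISS | VC [10]
  [9] addr=0x17d blk=23 s=7: MISS | VC [10, 15]
  [10] addr=0xf5 blk=15 s=7: VC-HIT | VC [10, 23]

MISSES = 6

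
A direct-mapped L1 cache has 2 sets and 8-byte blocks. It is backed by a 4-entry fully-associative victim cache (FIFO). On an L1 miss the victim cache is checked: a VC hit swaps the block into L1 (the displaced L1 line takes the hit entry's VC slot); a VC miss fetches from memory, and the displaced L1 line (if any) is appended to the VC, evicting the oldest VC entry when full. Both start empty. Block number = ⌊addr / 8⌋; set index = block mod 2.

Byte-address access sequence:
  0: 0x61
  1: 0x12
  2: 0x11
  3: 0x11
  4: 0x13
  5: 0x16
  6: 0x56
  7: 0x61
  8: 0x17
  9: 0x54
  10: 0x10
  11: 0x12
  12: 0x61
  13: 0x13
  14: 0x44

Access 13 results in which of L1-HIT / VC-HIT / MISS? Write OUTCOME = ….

#0 0x61→b12/s0 MISS; vc=[]
#1 0x12→b2/s0 MISS; vc=[12]
#2 0x11→b2/s0 L1-HIT; vc=[12]
#3 0x11→b2/s0 L1-HIT; vc=[12]
#4 0x13→b2/s0 L1-HIT; vc=[12]
#5 0x16→b2/s0 L1-HIT; vc=[12]
#6 0x56→b10/s0 MISS; vc=[12,2]
#7 0x61→b12/s0 VC-HIT; vc=[10,2]
#8 0x17→b2/s0 VC-HIT; vc=[10,12]
#9 0x54→b10/s0 VC-HIT; vc=[2,12]
#10 0x10→b2/s0 VC-HIT; vc=[10,12]
#11 0x12→b2/s0 L1-HIT; vc=[10,12]
#12 0x61→b12/s0 VC-HIT; vc=[10,2]
#13 0x13→b2/s0 VC-HIT; vc=[10,12]
#14 0x44→b8/s0 MISS; vc=[10,12,2]

OUTCOME = VC-HIT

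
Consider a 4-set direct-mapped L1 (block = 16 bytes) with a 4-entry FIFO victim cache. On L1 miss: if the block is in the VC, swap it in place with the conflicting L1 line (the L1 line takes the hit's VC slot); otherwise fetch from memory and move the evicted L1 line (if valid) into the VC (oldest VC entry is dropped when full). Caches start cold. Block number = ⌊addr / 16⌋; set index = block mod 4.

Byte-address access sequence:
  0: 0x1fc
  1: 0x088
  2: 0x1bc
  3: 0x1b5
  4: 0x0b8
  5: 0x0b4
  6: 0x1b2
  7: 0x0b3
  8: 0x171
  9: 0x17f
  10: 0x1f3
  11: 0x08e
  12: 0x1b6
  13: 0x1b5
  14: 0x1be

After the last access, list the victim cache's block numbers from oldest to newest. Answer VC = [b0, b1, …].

VC = [23, 31, 11]

  [0] addr=0x1fc blk=31 s=3: MISS | VC []
  [1] addr=0x88 blk=8 s=0: MISS | VC []
  [2] addr=0x1bc blk=27 s=3: MISS | VC [31]
  [3] addr=0x1b5 blk=27 s=3: L1-HIT | VC [31]
  [4] addr=0xb8 blk=11 s=3: MISS | VC [31, 27]
  [5] addr=0xb4 blk=11 s=3: L1-HIT | VC [31, 27]
  [6] addr=0x1b2 blk=27 s=3: VC-HIT | VC [31, 11]
  [7] addr=0xb3 blk=11 s=3: VC-HIT | VC [31, 27]
  [8] addr=0x171 blk=23 s=3: MISS | VC [31, 27, 11]
  [9] addr=0x17f blk=23 s=3: L1-HIT | VC [31, 27, 11]
  [10] addr=0x1f3 blk=31 s=3: VC-HIT | VC [23, 27, 11]
  [11] addr=0x8e blk=8 s=0: L1-HIT | VC [23, 27, 11]
  [12] addr=0x1b6 blk=27 s=3: VC-HIT | VC [23, 31, 11]
  [13] addr=0x1b5 blk=27 s=3: L1-HIT | VC [23, 31, 11]
  [14] addr=0x1be blk=27 s=3: L1-HIT | VC [23, 31, 11]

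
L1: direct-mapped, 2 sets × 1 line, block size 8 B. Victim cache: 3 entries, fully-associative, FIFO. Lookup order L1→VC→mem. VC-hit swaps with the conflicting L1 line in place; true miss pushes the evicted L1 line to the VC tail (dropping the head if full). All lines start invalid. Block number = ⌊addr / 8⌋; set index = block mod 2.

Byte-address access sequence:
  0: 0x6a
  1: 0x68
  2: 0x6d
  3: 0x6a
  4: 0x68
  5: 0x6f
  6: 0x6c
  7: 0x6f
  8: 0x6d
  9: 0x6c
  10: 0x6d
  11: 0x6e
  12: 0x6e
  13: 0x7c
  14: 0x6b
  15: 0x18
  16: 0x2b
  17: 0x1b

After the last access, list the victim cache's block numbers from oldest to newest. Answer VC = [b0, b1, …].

#0 0x6a→b13/s1 MISS; vc=[]
#1 0x68→b13/s1 L1-HIT; vc=[]
#2 0x6d→b13/s1 L1-HIT; vc=[]
#3 0x6a→b13/s1 L1-HIT; vc=[]
#4 0x68→b13/s1 L1-HIT; vc=[]
#5 0x6f→b13/s1 L1-HIT; vc=[]
#6 0x6c→b13/s1 L1-HIT; vc=[]
#7 0x6f→b13/s1 L1-HIT; vc=[]
#8 0x6d→b13/s1 L1-HIT; vc=[]
#9 0x6c→b13/s1 L1-HIT; vc=[]
#10 0x6d→b13/s1 L1-HIT; vc=[]
#11 0x6e→b13/s1 L1-HIT; vc=[]
#12 0x6e→b13/s1 L1-HIT; vc=[]
#13 0x7c→b15/s1 MISS; vc=[13]
#14 0x6b→b13/s1 VC-HIT; vc=[15]
#15 0x18→b3/s1 MISS; vc=[15,13]
#16 0x2b→b5/s1 MISS; vc=[15,13,3]
#17 0x1b→b3/s1 VC-HIT; vc=[15,13,5]

VC = [15, 13, 5]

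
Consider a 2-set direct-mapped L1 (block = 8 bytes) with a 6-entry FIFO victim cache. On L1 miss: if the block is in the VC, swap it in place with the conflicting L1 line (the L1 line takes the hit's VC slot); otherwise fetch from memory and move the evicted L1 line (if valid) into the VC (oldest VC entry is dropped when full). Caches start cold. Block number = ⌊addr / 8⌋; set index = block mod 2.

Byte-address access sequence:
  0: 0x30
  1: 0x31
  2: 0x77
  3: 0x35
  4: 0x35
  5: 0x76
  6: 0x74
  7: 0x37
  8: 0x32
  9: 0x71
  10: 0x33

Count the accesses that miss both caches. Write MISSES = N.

MISSES = 2

#0 0x30→b6/s0 MISS; vc=[]
#1 0x31→b6/s0 L1-HIT; vc=[]
#2 0x77→b14/s0 MISS; vc=[6]
#3 0x35→b6/s0 VC-HIT; vc=[14]
#4 0x35→b6/s0 L1-HIT; vc=[14]
#5 0x76→b14/s0 VC-HIT; vc=[6]
#6 0x74→b14/s0 L1-HIT; vc=[6]
#7 0x37→b6/s0 VC-HIT; vc=[14]
#8 0x32→b6/s0 L1-HIT; vc=[14]
#9 0x71→b14/s0 VC-HIT; vc=[6]
#10 0x33→b6/s0 VC-HIT; vc=[14]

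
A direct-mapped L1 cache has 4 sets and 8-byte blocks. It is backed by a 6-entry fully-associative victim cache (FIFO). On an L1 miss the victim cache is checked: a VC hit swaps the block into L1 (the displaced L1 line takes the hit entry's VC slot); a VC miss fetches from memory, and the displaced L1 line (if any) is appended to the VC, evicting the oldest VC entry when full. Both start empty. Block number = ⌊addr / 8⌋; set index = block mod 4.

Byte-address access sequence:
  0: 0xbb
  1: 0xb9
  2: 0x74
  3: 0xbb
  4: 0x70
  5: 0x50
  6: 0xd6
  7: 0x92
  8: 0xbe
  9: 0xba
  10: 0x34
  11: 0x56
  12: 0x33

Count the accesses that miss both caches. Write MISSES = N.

0: 0xbb (blk 23, set 3) → MISS  vc=[]
1: 0xb9 (blk 23, set 3) → L1-HIT  vc=[]
2: 0x74 (blk 14, set 2) → MISS  vc=[]
3: 0xbb (blk 23, set 3) → L1-HIT  vc=[]
4: 0x70 (blk 14, set 2) → L1-HIT  vc=[]
5: 0x50 (blk 10, set 2) → MISS  vc=[14]
6: 0xd6 (blk 26, set 2) → MISS  vc=[14, 10]
7: 0x92 (blk 18, set 2) → MISS  vc=[14, 10, 26]
8: 0xbe (blk 23, set 3) → L1-HIT  vc=[14, 10, 26]
9: 0xba (blk 23, set 3) → L1-HIT  vc=[14, 10, 26]
10: 0x34 (blk 6, set 2) → MISS  vc=[14, 10, 26, 18]
11: 0x56 (blk 10, set 2) → VC-HIT  vc=[14, 6, 26, 18]
12: 0x33 (blk 6, set 2) → VC-HIT  vc=[14, 10, 26, 18]

MISSES = 6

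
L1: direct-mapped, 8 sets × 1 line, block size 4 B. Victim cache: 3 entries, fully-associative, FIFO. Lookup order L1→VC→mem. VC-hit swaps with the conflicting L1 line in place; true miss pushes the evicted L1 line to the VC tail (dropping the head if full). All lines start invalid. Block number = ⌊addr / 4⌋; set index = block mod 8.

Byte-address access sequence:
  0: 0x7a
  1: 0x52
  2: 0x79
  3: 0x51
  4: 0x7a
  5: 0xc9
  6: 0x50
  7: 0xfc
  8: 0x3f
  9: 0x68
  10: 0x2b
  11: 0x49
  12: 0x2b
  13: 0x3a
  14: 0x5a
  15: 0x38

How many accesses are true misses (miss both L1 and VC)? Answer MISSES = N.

0: 0x7a (blk 30, set 6) → MISS  vc=[]
1: 0x52 (blk 20, set 4) → MISS  vc=[]
2: 0x79 (blk 30, set 6) → L1-HIT  vc=[]
3: 0x51 (blk 20, set 4) → L1-HIT  vc=[]
4: 0x7a (blk 30, set 6) → L1-HIT  vc=[]
5: 0xc9 (blk 50, set 2) → MISS  vc=[]
6: 0x50 (blk 20, set 4) → L1-HIT  vc=[]
7: 0xfc (blk 63, set 7) → MISS  vc=[]
8: 0x3f (blk 15, set 7) → MISS  vc=[63]
9: 0x68 (blk 26, set 2) → MISS  vc=[63, 50]
10: 0x2b (blk 10, set 2) → MISS  vc=[63, 50, 26]
11: 0x49 (blk 18, set 2) → MISS  vc=[50, 26, 10]
12: 0x2b (blk 10, set 2) → VC-HIT  vc=[50, 26, 18]
13: 0x3a (blk 14, set 6) → MISS  vc=[26, 18, 30]
14: 0x5a (blk 22, set 6) → MISS  vc=[18, 30, 14]
15: 0x38 (blk 14, set 6) → VC-HIT  vc=[18, 30, 22]

MISSES = 10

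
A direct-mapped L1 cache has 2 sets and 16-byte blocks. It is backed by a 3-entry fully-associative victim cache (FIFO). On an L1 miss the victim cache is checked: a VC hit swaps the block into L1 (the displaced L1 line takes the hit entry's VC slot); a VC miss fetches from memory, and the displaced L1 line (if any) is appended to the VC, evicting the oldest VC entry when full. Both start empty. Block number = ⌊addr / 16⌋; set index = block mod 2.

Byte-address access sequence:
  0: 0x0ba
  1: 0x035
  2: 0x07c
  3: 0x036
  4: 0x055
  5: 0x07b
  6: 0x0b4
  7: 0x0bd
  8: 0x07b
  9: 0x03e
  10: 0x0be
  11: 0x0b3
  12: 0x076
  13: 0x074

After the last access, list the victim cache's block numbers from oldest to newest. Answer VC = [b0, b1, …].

0: 0xba (blk 11, set 1) → MISS  vc=[]
1: 0x35 (blk 3, set 1) → MISS  vc=[11]
2: 0x7c (blk 7, set 1) → MISS  vc=[11, 3]
3: 0x36 (blk 3, set 1) → VC-HIT  vc=[11, 7]
4: 0x55 (blk 5, set 1) → MISS  vc=[11, 7, 3]
5: 0x7b (blk 7, set 1) → VC-HIT  vc=[11, 5, 3]
6: 0xb4 (blk 11, set 1) → VC-HIT  vc=[7, 5, 3]
7: 0xbd (blk 11, set 1) → L1-HIT  vc=[7, 5, 3]
8: 0x7b (blk 7, set 1) → VC-HIT  vc=[11, 5, 3]
9: 0x3e (blk 3, set 1) → VC-HIT  vc=[11, 5, 7]
10: 0xbe (blk 11, set 1) → VC-HIT  vc=[3, 5, 7]
11: 0xb3 (blk 11, set 1) → L1-HIT  vc=[3, 5, 7]
12: 0x76 (blk 7, set 1) → VC-HIT  vc=[3, 5, 11]
13: 0x74 (blk 7, set 1) → L1-HIT  vc=[3, 5, 11]

VC = [3, 5, 11]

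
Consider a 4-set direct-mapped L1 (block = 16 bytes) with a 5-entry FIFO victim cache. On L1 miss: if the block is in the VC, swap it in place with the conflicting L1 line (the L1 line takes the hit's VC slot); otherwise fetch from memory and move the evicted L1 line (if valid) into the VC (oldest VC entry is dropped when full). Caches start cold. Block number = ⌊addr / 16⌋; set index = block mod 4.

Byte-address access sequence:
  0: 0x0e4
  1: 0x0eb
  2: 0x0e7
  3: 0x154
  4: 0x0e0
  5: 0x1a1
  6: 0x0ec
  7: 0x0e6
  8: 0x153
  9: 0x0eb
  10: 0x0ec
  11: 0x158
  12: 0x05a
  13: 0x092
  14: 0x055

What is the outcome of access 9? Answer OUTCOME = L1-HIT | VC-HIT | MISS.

#0 0xe4→b14/s2 MISS; vc=[]
#1 0xeb→b14/s2 L1-HIT; vc=[]
#2 0xe7→b14/s2 L1-HIT; vc=[]
#3 0x154→b21/s1 MISS; vc=[]
#4 0xe0→b14/s2 L1-HIT; vc=[]
#5 0x1a1→b26/s2 MISS; vc=[14]
#6 0xec→b14/s2 VC-HIT; vc=[26]
#7 0xe6→b14/s2 L1-HIT; vc=[26]
#8 0x153→b21/s1 L1-HIT; vc=[26]
#9 0xeb→b14/s2 L1-HIT; vc=[26]
#10 0xec→b14/s2 L1-HIT; vc=[26]
#11 0x158→b21/s1 L1-HIT; vc=[26]
#12 0x5a→b5/s1 MISS; vc=[26,21]
#13 0x92→b9/s1 MISS; vc=[26,21,5]
#14 0x55→b5/s1 VC-HIT; vc=[26,21,9]

OUTCOME = L1-HIT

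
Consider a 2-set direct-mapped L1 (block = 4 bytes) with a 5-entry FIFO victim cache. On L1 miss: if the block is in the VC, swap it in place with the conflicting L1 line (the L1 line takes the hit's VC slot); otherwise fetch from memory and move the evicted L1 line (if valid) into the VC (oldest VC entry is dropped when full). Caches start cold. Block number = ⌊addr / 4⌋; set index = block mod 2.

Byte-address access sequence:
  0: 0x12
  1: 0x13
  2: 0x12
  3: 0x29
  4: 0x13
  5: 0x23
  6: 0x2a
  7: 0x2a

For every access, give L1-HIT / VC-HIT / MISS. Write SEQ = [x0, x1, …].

SEQ = [MISS, L1-HIT, L1-HIT, MISS, VC-HIT, MISS, VC-HIT, L1-HIT]

  [0] addr=0x12 blk=4 s=0: MISS | VC []
  [1] addr=0x13 blk=4 s=0: L1-HIT | VC []
  [2] addr=0x12 blk=4 s=0: L1-HIT | VC []
  [3] addr=0x29 blk=10 s=0: MISS | VC [4]
  [4] addr=0x13 blk=4 s=0: VC-HIT | VC [10]
  [5] addr=0x23 blk=8 s=0: MISS | VC [10, 4]
  [6] addr=0x2a blk=10 s=0: VC-HIT | VC [8, 4]
  [7] addr=0x2a blk=10 s=0: L1-HIT | VC [8, 4]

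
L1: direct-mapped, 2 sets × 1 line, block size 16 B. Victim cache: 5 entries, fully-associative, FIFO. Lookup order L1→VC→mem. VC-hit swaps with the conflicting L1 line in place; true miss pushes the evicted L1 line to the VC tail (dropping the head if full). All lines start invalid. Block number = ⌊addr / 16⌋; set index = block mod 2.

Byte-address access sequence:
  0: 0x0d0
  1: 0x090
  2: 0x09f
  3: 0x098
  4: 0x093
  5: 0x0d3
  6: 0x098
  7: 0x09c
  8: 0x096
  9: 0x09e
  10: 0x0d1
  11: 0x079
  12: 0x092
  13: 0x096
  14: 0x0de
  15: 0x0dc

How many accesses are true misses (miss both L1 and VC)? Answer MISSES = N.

MISSES = 3

0: 0xd0 (blk 13, set 1) → MISS  vc=[]
1: 0x90 (blk 9, set 1) → MISS  vc=[13]
2: 0x9f (blk 9, set 1) → L1-HIT  vc=[13]
3: 0x98 (blk 9, set 1) → L1-HIT  vc=[13]
4: 0x93 (blk 9, set 1) → L1-HIT  vc=[13]
5: 0xd3 (blk 13, set 1) → VC-HIT  vc=[9]
6: 0x98 (blk 9, set 1) → VC-HIT  vc=[13]
7: 0x9c (blk 9, set 1) → L1-HIT  vc=[13]
8: 0x96 (blk 9, set 1) → L1-HIT  vc=[13]
9: 0x9e (blk 9, set 1) → L1-HIT  vc=[13]
10: 0xd1 (blk 13, set 1) → VC-HIT  vc=[9]
11: 0x79 (blk 7, set 1) → MISS  vc=[9, 13]
12: 0x92 (blk 9, set 1) → VC-HIT  vc=[7, 13]
13: 0x96 (blk 9, set 1) → L1-HIT  vc=[7, 13]
14: 0xde (blk 13, set 1) → VC-HIT  vc=[7, 9]
15: 0xdc (blk 13, set 1) → L1-HIT  vc=[7, 9]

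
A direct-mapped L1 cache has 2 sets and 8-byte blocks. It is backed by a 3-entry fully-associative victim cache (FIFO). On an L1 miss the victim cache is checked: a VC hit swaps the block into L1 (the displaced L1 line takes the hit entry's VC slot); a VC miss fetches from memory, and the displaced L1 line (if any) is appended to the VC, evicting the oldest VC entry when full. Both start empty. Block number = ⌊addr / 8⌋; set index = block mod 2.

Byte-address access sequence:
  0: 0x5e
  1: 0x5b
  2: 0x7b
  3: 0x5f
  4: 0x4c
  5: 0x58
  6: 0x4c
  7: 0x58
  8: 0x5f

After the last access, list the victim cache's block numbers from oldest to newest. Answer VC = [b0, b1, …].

#0 0x5e→b11/s1 MISS; vc=[]
#1 0x5b→b11/s1 L1-HIT; vc=[]
#2 0x7b→b15/s1 MISS; vc=[11]
#3 0x5f→b11/s1 VC-HIT; vc=[15]
#4 0x4c→b9/s1 MISS; vc=[15,11]
#5 0x58→b11/s1 VC-HIT; vc=[15,9]
#6 0x4c→b9/s1 VC-HIT; vc=[15,11]
#7 0x58→b11/s1 VC-HIT; vc=[15,9]
#8 0x5f→b11/s1 L1-HIT; vc=[15,9]

VC = [15, 9]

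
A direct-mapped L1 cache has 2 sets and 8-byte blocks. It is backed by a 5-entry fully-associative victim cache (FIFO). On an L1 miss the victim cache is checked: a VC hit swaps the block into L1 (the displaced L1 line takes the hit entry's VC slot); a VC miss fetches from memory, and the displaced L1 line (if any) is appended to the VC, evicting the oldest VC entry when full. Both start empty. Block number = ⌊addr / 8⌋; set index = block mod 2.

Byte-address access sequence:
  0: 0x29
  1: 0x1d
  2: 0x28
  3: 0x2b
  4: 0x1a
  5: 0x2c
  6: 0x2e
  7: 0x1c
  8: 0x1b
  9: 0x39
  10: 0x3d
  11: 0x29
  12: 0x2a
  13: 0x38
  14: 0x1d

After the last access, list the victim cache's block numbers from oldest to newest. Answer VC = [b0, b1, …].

VC = [5, 7]

#0 0x29→b5/s1 MISS; vc=[]
#1 0x1d→b3/s1 MISS; vc=[5]
#2 0x28→b5/s1 VC-HIT; vc=[3]
#3 0x2b→b5/s1 L1-HIT; vc=[3]
#4 0x1a→b3/s1 VC-HIT; vc=[5]
#5 0x2c→b5/s1 VC-HIT; vc=[3]
#6 0x2e→b5/s1 L1-HIT; vc=[3]
#7 0x1c→b3/s1 VC-HIT; vc=[5]
#8 0x1b→b3/s1 L1-HIT; vc=[5]
#9 0x39→b7/s1 MISS; vc=[5,3]
#10 0x3d→b7/s1 L1-HIT; vc=[5,3]
#11 0x29→b5/s1 VC-HIT; vc=[7,3]
#12 0x2a→b5/s1 L1-HIT; vc=[7,3]
#13 0x38→b7/s1 VC-HIT; vc=[5,3]
#14 0x1d→b3/s1 VC-HIT; vc=[5,7]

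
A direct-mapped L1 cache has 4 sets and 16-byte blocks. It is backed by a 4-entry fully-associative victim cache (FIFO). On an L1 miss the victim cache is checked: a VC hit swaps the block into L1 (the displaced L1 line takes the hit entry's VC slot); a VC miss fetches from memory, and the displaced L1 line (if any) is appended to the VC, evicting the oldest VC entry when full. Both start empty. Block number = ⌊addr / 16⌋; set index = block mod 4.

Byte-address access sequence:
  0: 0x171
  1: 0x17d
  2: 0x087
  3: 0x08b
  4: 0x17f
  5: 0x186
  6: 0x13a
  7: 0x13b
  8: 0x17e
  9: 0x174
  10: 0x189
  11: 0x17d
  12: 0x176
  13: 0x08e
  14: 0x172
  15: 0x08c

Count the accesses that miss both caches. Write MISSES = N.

0: 0x171 (blk 23, set 3) → MISS  vc=[]
1: 0x17d (blk 23, set 3) → L1-HIT  vc=[]
2: 0x87 (blk 8, set 0) → MISS  vc=[]
3: 0x8b (blk 8, set 0) → L1-HIT  vc=[]
4: 0x17f (blk 23, set 3) → L1-HIT  vc=[]
5: 0x186 (blk 24, set 0) → MISS  vc=[8]
6: 0x13a (blk 19, set 3) → MISS  vc=[8, 23]
7: 0x13b (blk 19, set 3) → L1-HIT  vc=[8, 23]
8: 0x17e (blk 23, set 3) → VC-HIT  vc=[8, 19]
9: 0x174 (blk 23, set 3) → L1-HIT  vc=[8, 19]
10: 0x189 (blk 24, set 0) → L1-HIT  vc=[8, 19]
11: 0x17d (blk 23, set 3) → L1-HIT  vc=[8, 19]
12: 0x176 (blk 23, set 3) → L1-HIT  vc=[8, 19]
13: 0x8e (blk 8, set 0) → VC-HIT  vc=[24, 19]
14: 0x172 (blk 23, set 3) → L1-HIT  vc=[24, 19]
15: 0x8c (blk 8, set 0) → L1-HIT  vc=[24, 19]

MISSES = 4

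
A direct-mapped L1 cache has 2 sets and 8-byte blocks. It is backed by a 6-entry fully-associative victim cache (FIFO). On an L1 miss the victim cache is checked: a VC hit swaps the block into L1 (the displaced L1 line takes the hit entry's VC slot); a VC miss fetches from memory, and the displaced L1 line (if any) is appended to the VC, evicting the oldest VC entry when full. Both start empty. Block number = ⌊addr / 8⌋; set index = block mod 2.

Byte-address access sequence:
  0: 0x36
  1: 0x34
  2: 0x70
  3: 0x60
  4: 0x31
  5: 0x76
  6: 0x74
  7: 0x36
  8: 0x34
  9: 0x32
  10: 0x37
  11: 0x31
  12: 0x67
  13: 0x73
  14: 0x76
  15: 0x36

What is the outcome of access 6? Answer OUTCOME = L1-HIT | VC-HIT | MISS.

0: 0x36 (blk 6, set 0) → MISS  vc=[]
1: 0x34 (blk 6, set 0) → L1-HIT  vc=[]
2: 0x70 (blk 14, set 0) → MISS  vc=[6]
3: 0x60 (blk 12, set 0) → MISS  vc=[6, 14]
4: 0x31 (blk 6, set 0) → VC-HIT  vc=[12, 14]
5: 0x76 (blk 14, set 0) → VC-HIT  vc=[12, 6]
6: 0x74 (blk 14, set 0) → L1-HIT  vc=[12, 6]
7: 0x36 (blk 6, set 0) → VC-HIT  vc=[12, 14]
8: 0x34 (blk 6, set 0) → L1-HIT  vc=[12, 14]
9: 0x32 (blk 6, set 0) → L1-HIT  vc=[12, 14]
10: 0x37 (blk 6, set 0) → L1-HIT  vc=[12, 14]
11: 0x31 (blk 6, set 0) → L1-HIT  vc=[12, 14]
12: 0x67 (blk 12, set 0) → VC-HIT  vc=[6, 14]
13: 0x73 (blk 14, set 0) → VC-HIT  vc=[6, 12]
14: 0x76 (blk 14, set 0) → L1-HIT  vc=[6, 12]
15: 0x36 (blk 6, set 0) → VC-HIT  vc=[14, 12]

OUTCOME = L1-HIT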